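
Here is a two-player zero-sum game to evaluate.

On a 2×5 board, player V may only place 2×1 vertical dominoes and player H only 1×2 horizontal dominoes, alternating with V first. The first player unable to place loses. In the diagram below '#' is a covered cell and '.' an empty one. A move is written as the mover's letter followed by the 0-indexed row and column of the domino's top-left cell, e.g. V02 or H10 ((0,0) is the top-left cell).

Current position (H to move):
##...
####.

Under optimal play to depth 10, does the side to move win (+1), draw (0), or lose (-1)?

ply 1, H at ##.../####. | H02=-1→####./####.; H03=+1→##.##/####.*
ply 2: ##.##/####. is terminal -1 (V); from ##.../####. depth 10

value(##.../####., H) = +1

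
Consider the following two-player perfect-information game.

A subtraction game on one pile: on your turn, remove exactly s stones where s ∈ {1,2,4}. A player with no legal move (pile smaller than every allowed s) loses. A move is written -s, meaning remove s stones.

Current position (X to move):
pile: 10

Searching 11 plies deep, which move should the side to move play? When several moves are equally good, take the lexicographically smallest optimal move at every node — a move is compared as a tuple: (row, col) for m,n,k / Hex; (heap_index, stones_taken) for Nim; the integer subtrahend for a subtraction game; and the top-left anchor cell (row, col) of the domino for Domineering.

X's best at [10]: -1

p1 X@[10]: -1[9]+1* -2[8]-1 -4[6]+1
p2 O@[9]: -1[8]-1* -2[7]-1 -4[5]-1
p3 X@[8]: -1[7]-1 -2[6]+1* -4[4]-1
p4 O@[6]: -1[5]-1* -2[4]-1 -4[2]-1
p5 X@[5]: -1[4]-1 -2[3]+1* -4[1]-1
p6 O@[3]: -1[2]-1* -2[1]-1
p7 X@[2]: -1[1]-1 -2[0]+1*
p8 O@[0] terminal -1; root [10] d11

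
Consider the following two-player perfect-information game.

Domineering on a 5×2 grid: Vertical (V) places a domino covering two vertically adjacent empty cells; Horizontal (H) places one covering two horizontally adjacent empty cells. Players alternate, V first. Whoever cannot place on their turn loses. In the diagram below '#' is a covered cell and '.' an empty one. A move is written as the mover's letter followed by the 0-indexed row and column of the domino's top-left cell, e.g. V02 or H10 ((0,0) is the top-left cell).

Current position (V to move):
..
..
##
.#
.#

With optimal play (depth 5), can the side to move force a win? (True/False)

ply 1, V at ../../##/.#/.# | V00=+1→#./#./##/.#/.#*; V01=+1→.#/.#/##/.#/.#; V30=-1→../../##/##/##
ply 2: #./#./##/.#/.# is terminal -1 (H); from ../../##/.#/.# depth 5

V winning at [../../##/.#/.#]: True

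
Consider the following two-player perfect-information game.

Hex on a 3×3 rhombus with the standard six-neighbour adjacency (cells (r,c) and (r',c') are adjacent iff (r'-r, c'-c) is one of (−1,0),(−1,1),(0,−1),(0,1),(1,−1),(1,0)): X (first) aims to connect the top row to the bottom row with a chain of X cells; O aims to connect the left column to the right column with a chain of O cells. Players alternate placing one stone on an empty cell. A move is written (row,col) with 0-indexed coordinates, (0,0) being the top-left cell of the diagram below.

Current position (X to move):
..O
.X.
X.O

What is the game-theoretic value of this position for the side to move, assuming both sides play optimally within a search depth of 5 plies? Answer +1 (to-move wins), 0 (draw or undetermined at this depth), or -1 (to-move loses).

[..O/.X./X.O] X move#1: (0,0):+1/X.O/.X./X.O*, (0,1):+1/.XO/.X./X.O, (1,0):+1/..O/XX./X.O, (1,2):-1/..O/.XX/X.O, (2,1):-1/..O/.X./XXO
[X.O/.X./X.O] O move#2: (0,1):-1/XOO/.X./X.O*, (1,0):-1/X.O/OX./X.O, (1,2):-1/X.O/.XO/X.O, (2,1):-1/X.O/.X./XOO
[XOO/.X./X.O] X move#3: (1,0):+1/XOO/XX./X.O*, (1,2):-1/XOO/.XX/X.O, (2,1):-1/XOO/.X./XXO
[XOO/XX./X.O] end (terminal -1, O#4); searched ..O/.X./X.O to 5

value(..O/.X./X.O, X) = +1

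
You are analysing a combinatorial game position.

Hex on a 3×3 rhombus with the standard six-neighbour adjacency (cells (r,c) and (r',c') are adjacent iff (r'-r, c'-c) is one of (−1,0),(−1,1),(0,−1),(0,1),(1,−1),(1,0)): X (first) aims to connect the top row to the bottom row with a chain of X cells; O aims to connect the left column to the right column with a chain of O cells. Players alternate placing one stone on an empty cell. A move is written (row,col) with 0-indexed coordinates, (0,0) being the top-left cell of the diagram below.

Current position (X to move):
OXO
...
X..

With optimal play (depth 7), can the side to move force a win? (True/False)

X winning at [OXO/.../X..]: True

[OXO/.../X..] X move#1: (1,0):+1/OXO/X../X..*, (1,1):+1/OXO/.X./X.., (1,2):+1/OXO/..X/X.., (2,1):+1/OXO/.../XX., (2,2):+1/OXO/.../X.X
[OXO/X../X..] end (terminal -1, O#2); searched OXO/.../X.. to 7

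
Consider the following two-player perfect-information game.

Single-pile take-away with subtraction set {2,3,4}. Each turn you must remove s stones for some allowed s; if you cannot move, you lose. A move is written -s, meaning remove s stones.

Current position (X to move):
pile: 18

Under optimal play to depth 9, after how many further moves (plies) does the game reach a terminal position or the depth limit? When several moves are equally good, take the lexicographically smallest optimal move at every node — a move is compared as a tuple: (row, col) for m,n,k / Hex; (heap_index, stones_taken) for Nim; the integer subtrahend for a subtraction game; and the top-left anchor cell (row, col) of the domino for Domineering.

p1 X@[18]: -2[16]-1* -3[15]-1 -4[14]-1
p2 O@[16]: -2[14]-1 -3[13]+1* -4[12]+1
p3 X@[13]: -2[11]-1* -3[10]-1 -4[9]-1
p4 O@[11]: -2[9]-1 -3[8]-1 -4[7]+1*
p5 X@[7]: -2[5]-1* -3[4]-1 -4[3]-1
p6 O@[5]: -2[3]-1 -3[2]-1 -4[1]+1*
p7 X@[1] terminal -1; root [18] d9

PV length from [18]: 6 plies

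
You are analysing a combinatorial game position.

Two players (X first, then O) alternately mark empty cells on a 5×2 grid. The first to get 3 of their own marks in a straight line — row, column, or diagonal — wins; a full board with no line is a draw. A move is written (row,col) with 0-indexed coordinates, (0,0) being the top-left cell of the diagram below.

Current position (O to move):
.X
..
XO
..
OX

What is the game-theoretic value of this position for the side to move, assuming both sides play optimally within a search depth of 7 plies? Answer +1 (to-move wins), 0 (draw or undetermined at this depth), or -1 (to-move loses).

value(.X/../XO/../OX, O) = 0

[.X/../XO/../OX] O move#1: (0,0):+0/OX/../XO/../OX*, (1,0):+0/.X/O./XO/../OX, (1,1):+0/.X/.O/XO/../OX, (3,0):+0/.X/../XO/O./OX, (3,1):+0/.X/../XO/.O/OX
[OX/../XO/../OX] X move#2: (1,0):+0/OX/X./XO/../OX*, (1,1):+0/OX/.X/XO/../OX, (3,0):+0/OX/../XO/X./OX, (3,1):+0/OX/../XO/.X/OX
[OX/X./XO/../OX] O move#3: (1,1):-1/OX/XO/XO/../OX, (3,0):+0/OX/X./XO/O./OX*, (3,1):-1/OX/X./XO/.O/OX
[OX/X./XO/O./OX] X move#4: (1,1):+0/OX/XX/XO/O./OX*, (3,1):+0/OX/X./XO/OX/OX
[OX/XX/XO/O./OX] O move#5: (3,1):+0/OX/XX/XO/OO/OX*
[OX/XX/XO/OO/OX] end (terminal +0, X#6); searched .X/../XO/../OX to 7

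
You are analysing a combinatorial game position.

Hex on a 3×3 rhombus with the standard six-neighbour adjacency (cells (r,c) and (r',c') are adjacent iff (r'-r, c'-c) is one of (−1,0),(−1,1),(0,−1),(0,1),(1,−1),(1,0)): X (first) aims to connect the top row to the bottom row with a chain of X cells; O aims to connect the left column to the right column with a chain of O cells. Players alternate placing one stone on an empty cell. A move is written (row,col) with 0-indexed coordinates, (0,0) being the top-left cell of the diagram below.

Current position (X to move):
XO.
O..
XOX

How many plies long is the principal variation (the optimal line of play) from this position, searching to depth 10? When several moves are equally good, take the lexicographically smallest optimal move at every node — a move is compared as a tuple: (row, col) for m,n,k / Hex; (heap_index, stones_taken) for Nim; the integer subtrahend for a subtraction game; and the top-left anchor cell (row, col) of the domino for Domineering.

PV length from [XO./O../XOX]: 3 plies

ply 1, X at XO./O../XOX | (0,2)=+1→XOX/O../XOX*; (1,1)=-1→XO./OX./XOX; (1,2)=-1→XO./O.X/XOX
ply 2, O at XOX/O../XOX | (1,1)=-1→XOX/OO./XOX*; (1,2)=-1→XOX/O.O/XOX
ply 3, X at XOX/OO./XOX | (1,2)=+1→XOX/OOX/XOX*
ply 4: XOX/OOX/XOX is terminal -1 (O); from XO./O../XOX depth 10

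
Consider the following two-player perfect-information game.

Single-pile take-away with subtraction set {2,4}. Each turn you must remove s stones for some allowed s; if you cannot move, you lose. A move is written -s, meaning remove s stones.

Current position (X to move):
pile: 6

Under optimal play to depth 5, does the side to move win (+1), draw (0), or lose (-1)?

p1 X@[6]: -2[4]-1* -4[2]-1
p2 O@[4]: -2[2]-1 -4[0]+1*
p3 X@[0] terminal -1; root [6] d5

value(6, X) = -1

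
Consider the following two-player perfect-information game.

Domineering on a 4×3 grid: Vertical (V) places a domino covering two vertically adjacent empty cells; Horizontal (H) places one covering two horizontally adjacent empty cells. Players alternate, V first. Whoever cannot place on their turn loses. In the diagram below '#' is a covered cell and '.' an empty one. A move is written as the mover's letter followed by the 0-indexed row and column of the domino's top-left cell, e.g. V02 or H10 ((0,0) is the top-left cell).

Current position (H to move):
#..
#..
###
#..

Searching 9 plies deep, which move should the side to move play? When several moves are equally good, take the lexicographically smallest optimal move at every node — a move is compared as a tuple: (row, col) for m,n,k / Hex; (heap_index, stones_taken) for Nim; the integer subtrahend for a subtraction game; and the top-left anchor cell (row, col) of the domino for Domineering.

H's best at [#../#../###/#..]: H01

[#../#../###/#..] H move#1: H01:+1/###/#../###/#..*, H11:+1/#../###/###/#.., H31:-1/#../#../###/###
[###/#../###/#..] end (terminal -1, V#2); searched #../#../###/#.. to 9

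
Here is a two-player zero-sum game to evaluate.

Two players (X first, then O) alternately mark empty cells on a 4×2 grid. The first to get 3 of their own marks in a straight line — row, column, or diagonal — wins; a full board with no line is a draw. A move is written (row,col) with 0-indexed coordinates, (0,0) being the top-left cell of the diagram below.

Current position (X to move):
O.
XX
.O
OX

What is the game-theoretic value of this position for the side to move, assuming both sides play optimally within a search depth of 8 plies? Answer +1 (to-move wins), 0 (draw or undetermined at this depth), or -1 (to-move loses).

value(O./XX/.O/OX, X) = 0

p1 X@[O./XX/.O/OX]: (0,1)[OX/XX/.O/OX]+0* (2,0)[O./XX/XO/OX]+0
p2 O@[OX/XX/.O/OX]: (2,0)[OX/XX/OO/OX]+0*
p3 X@[OX/XX/OO/OX] terminal +0; root [O./XX/.O/OX] d8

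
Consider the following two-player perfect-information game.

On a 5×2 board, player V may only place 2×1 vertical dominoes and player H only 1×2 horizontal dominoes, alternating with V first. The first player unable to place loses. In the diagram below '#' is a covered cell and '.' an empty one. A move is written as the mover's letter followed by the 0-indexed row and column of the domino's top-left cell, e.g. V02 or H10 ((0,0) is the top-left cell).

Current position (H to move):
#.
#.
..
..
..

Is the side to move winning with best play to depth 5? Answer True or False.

H winning at [#./#./../../..]: True

p1 H@[#./#./../../..]: H20[#./#./##/../..]-1 H30[#./#./../##/..]+1* H40[#./#./../../##]-1
p2 V@[#./#./../##/..]: V01[##/##/../##/..]-1* V11[#./##/.#/##/..]-1
p3 H@[##/##/../##/..]: H20[##/##/##/##/..]+1* H40[##/##/../##/##]+1
p4 V@[##/##/##/##/..] terminal -1; root [#./#./../../..] d5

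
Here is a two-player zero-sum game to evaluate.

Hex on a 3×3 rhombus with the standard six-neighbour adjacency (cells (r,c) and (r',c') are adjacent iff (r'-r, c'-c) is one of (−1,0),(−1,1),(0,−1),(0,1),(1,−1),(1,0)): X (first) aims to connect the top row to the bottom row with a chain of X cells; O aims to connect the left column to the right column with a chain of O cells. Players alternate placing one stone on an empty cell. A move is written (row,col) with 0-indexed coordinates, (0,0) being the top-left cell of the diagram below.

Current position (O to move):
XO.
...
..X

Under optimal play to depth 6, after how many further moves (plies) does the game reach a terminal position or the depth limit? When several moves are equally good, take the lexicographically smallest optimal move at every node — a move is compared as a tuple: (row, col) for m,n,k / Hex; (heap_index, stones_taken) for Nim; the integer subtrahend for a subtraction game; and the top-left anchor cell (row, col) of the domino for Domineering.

PV length from [XO./.../..X]: 5 plies

p1 O@[XO./.../..X]: (0,2)[XOO/.../..X]-1 (1,0)[XO./O../..X]-1 (1,1)[XO./.O./..X]+1* (1,2)[XO./..O/..X]-1 (2,0)[XO./.../O.X]-1 (2,1)[XO./.../.OX]-1
p2 X@[XO./.O./..X]: (0,2)[XOX/.O./..X]-1* (1,0)[XO./XO./..X]-1 (1,2)[XO./.OX/..X]-1 (2,0)[XO./.O./X.X]-1 (2,1)[XO./.O./.XX]-1
p3 O@[XOX/.O./..X]: (1,0)[XOX/OO./..X]-1 (1,2)[XOX/.OO/..X]+1* (2,0)[XOX/.O./O.X]-1 (2,1)[XOX/.O./.OX]-1
p4 X@[XOX/.OO/..X]: (1,0)[XOX/XOO/..X]-1* (2,0)[XOX/.OO/X.X]-1 (2,1)[XOX/.OO/.XX]-1
p5 O@[XOX/XOO/..X]: (2,0)[XOX/XOO/O.X]+1* (2,1)[XOX/XOO/.OX]-1
p6 X@[XOX/XOO/O.X] terminal -1; root [XO./.../..X] d6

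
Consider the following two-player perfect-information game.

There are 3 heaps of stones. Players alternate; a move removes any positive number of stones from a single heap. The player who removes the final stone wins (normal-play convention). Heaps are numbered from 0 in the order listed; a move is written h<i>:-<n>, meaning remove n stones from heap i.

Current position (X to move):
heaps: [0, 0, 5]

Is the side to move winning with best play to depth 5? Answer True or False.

[(0,0,5)] X move#1: h2:-1:-1/(0,0,4), h2:-2:-1/(0,0,3), h2:-3:-1/(0,0,2), h2:-4:-1/(0,0,1), h2:-5:+1/(0,0,0)*
[(0,0,0)] end (terminal -1, O#2); searched (0,0,5) to 5

X winning at [(0,0,5)]: True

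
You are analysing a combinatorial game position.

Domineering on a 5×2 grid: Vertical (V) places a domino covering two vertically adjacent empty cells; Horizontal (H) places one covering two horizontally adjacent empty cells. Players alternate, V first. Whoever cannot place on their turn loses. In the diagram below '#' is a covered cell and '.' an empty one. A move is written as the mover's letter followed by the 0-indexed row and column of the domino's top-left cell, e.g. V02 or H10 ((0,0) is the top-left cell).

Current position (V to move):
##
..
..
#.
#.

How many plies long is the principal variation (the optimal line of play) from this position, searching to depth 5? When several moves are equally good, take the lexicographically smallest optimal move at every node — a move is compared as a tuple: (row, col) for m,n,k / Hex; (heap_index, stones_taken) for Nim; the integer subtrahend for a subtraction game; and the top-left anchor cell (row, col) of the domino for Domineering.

[##/../../#./#.] V move#1: V10:+1/##/#./#./#./#.*, V11:+1/##/.#/.#/#./#., V21:-1/##/../.#/##/#., V31:-1/##/../../##/##
[##/#./#./#./#.] end (terminal -1, H#2); searched ##/../../#./#. to 5

PV length from [##/../../#./#.]: 1 ply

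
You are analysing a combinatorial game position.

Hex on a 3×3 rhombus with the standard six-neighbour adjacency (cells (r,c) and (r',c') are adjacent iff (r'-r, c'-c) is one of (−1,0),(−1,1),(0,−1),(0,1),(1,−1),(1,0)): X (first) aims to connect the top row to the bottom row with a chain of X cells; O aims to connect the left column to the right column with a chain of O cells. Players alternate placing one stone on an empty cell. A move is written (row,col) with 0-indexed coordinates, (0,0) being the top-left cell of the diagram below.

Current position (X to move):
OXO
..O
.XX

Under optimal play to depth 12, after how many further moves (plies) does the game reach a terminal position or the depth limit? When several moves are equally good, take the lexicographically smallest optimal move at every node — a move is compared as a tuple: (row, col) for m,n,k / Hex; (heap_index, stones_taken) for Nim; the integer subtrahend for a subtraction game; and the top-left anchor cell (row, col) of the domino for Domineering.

[OXO/..O/.XX] X move#1: (1,0):+1/OXO/X.O/.XX*, (1,1):+1/OXO/.XO/.XX, (2,0):+1/OXO/..O/XXX
[OXO/X.O/.XX] O move#2: (1,1):-1/OXO/XOO/.XX*, (2,0):-1/OXO/X.O/OXX
[OXO/XOO/.XX] X move#3: (2,0):+1/OXO/XOO/XXX*
[OXO/XOO/XXX] end (terminal -1, O#4); searched OXO/..O/.XX to 12

PV length from [OXO/..O/.XX]: 3 plies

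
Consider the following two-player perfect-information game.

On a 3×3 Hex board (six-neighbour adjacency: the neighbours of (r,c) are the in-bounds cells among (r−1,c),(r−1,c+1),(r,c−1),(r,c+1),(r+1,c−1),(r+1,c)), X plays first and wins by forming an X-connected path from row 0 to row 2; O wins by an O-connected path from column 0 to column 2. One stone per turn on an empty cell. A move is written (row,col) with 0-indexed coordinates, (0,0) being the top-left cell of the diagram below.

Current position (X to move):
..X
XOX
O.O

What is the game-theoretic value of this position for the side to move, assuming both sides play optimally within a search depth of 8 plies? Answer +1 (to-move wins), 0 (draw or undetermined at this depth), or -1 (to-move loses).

value(..X/XOX/O.O, X) = +1

p1 X@[..X/XOX/O.O]: (0,0)[X.X/XOX/O.O]-1 (0,1)[.XX/XOX/O.O]-1 (2,1)[..X/XOX/OXO]+1*
p2 O@[..X/XOX/OXO] terminal -1; root [..X/XOX/O.O] d8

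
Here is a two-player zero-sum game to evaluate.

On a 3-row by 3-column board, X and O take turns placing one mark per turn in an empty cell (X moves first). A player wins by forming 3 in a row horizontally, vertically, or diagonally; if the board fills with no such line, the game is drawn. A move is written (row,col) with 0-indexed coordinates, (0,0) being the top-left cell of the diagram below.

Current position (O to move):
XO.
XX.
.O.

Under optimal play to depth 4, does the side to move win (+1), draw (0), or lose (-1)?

value(XO./XX./.O., O) = -1

p1 O@[XO./XX./.O.]: (0,2)[XOO/XX./.O.]-1* (1,2)[XO./XXO/.O.]-1 (2,0)[XO./XX./OO.]-1 (2,2)[XO./XX./.OO]-1
p2 X@[XOO/XX./.O.]: (1,2)[XOO/XXX/.O.]+1* (2,0)[XOO/XX./XO.]+1 (2,2)[XOO/XX./.OX]+1
p3 O@[XOO/XXX/.O.] terminal -1; root [XO./XX./.O.] d4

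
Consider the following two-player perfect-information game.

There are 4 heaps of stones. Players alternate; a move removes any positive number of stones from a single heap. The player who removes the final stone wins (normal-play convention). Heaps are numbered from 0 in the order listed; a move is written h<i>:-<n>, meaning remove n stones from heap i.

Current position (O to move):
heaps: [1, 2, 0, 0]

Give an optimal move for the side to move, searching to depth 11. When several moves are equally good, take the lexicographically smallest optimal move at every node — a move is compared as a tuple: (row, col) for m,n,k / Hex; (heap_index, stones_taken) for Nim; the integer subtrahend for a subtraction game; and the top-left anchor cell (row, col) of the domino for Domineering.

[(1,2,0,0)] O move#1: h0:-1:-1/(0,2,0,0), h1:-1:+1/(1,1,0,0)*, h1:-2:-1/(1,0,0,0)
[(1,1,0,0)] X move#2: h0:-1:-1/(0,1,0,0)*, h1:-1:-1/(1,0,0,0)
[(0,1,0,0)] O move#3: h1:-1:+1/(0,0,0,0)*
[(0,0,0,0)] end (terminal -1, X#4); searched (1,2,0,0) to 11

O's best at [(1,2,0,0)]: h1:-1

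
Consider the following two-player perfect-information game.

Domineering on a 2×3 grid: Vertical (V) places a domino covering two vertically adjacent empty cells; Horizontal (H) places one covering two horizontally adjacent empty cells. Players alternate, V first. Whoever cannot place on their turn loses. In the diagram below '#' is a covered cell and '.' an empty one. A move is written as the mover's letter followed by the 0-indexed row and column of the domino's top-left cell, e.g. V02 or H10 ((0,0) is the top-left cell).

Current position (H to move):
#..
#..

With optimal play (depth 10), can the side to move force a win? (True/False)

ply 1, H at #../#.. | H01=+1→###/#..*; H11=+1→#../###
ply 2: ###/#.. is terminal -1 (V); from #../#.. depth 10

H winning at [#../#..]: True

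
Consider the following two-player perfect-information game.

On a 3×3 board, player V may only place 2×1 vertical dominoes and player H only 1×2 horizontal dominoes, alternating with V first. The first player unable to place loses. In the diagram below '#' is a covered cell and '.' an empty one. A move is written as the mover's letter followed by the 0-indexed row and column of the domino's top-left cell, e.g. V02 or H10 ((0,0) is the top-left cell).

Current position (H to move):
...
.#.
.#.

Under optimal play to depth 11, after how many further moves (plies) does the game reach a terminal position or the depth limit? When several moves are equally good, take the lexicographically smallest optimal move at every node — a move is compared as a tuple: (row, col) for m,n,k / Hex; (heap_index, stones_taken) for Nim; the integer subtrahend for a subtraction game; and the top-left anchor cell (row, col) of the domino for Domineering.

PV length from [.../.#./.#.]: 2 plies

ply 1, H at .../.#./.#. | H00=-1→##./.#./.#.*; H01=-1→.##/.#./.#.
ply 2, V at ##./.#./.#. | V02=+1→###/.##/.#.*; V10=+1→##./##./##.; V12=+1→##./.##/.##
ply 3: ###/.##/.#. is terminal -1 (H); from .../.#./.#. depth 11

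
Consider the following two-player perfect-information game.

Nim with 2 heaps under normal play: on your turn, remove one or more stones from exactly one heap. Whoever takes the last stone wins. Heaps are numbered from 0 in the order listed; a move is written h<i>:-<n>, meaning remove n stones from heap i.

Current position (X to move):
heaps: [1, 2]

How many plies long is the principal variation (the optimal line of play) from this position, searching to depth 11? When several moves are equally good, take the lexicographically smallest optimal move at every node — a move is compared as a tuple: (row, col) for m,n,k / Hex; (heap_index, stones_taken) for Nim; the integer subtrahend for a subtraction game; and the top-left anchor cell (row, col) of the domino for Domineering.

PV length from [(1,2)]: 3 plies

ply 1, X at (1,2) | h0:-1=-1→(0,2); h1:-1=+1→(1,1)*; h1:-2=-1→(1,0)
ply 2, O at (1,1) | h0:-1=-1→(0,1)*; h1:-1=-1→(1,0)
ply 3, X at (0,1) | h1:-1=+1→(0,0)*
ply 4: (0,0) is terminal -1 (O); from (1,2) depth 11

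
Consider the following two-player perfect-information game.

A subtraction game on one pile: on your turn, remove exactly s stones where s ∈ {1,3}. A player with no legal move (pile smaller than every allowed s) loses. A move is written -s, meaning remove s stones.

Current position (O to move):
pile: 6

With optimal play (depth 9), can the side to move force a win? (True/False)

[6] O move#1: -1:-1/5*, -3:-1/3
[5] X move#2: -1:+1/4*, -3:+1/2
[4] O move#3: -1:-1/3*, -3:-1/1
[3] X move#4: -1:+1/2*, -3:+1/0
[2] O move#5: -1:-1/1*
[1] X move#6: -1:+1/0*
[0] end (terminal -1, O#7); searched 6 to 9

O winning at [6]: False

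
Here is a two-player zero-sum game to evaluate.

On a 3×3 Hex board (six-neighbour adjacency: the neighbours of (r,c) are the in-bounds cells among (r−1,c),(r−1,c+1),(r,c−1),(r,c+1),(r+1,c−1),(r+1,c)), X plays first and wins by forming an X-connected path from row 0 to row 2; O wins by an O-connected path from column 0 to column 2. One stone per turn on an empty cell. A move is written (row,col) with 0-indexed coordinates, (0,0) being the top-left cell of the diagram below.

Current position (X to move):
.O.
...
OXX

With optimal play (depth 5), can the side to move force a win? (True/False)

X winning at [.O./.../OXX]: True

[.O./.../OXX] X move#1: (0,0):-1/XO./.../OXX, (0,2):+1/.OX/.../OXX*, (1,0):-1/.O./X../OXX, (1,1):-1/.O./.X./OXX, (1,2):-1/.O./..X/OXX
[.OX/.../OXX] O move#2: (0,0):-1/OOX/.../OXX*, (1,0):-1/.OX/O../OXX, (1,1):-1/.OX/.O./OXX, (1,2):-1/.OX/..O/OXX
[OOX/.../OXX] X move#3: (1,0):+1/OOX/X../OXX*, (1,1):+1/OOX/.X./OXX, (1,2):+1/OOX/..X/OXX
[OOX/X../OXX] O move#4: (1,1):-1/OOX/XO./OXX*, (1,2):-1/OOX/X.O/OXX
[OOX/XO./OXX] X move#5: (1,2):+1/OOX/XOX/OXX*
[OOX/XOX/OXX] end (terminal -1, O#6); searched .O./.../OXX to 5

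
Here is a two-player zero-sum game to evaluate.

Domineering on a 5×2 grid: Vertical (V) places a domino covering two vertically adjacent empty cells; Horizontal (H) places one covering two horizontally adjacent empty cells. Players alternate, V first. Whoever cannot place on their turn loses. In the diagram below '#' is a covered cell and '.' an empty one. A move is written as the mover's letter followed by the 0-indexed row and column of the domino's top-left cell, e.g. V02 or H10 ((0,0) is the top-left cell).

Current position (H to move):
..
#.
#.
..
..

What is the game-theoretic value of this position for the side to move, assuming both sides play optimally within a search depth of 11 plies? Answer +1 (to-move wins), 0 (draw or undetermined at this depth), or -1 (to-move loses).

ply 1, H at ../#./#./../.. | H00=-1→##/#./#./../..; H30=+1→../#./#./##/..*; H40=+1→../#./#./../##
ply 2, V at ../#./#./##/.. | V01=-1→.#/##/#./##/..*; V11=-1→../##/##/##/..
ply 3, H at .#/##/#./##/.. | H40=+1→.#/##/#./##/##*
ply 4: .#/##/#./##/## is terminal -1 (V); from ../#./#./../.. depth 11

value(../#./#./../.., H) = +1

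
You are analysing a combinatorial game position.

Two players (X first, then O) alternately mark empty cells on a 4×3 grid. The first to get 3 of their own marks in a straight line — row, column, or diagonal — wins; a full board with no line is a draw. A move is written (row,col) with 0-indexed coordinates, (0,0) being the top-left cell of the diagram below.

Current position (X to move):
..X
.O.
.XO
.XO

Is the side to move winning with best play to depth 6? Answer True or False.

[..X/.O./.XO/.XO] X move#1: (0,0):-1/X.X/.O./.XO/.XO*, (0,1):-1/.XX/.O./.XO/.XO, (1,0):-1/..X/XO./.XO/.XO, (1,2):-1/..X/.OX/.XO/.XO, (2,0):-1/..X/.O./XXO/.XO, (3,0):-1/..X/.O./.XO/XXO
[X.X/.O./.XO/.XO] O move#2: (0,1):+0/XOX/.O./.XO/.XO, (1,0):-1/X.X/OO./.XO/.XO, (1,2):+1/X.X/.OO/.XO/.XO*, (2,0):-1/X.X/.O./OXO/.XO, (3,0):-1/X.X/.O./.XO/OXO
[X.X/.OO/.XO/.XO] end (terminal -1, X#3); searched ..X/.O./.XO/.XO to 6

X winning at [..X/.O./.XO/.XO]: False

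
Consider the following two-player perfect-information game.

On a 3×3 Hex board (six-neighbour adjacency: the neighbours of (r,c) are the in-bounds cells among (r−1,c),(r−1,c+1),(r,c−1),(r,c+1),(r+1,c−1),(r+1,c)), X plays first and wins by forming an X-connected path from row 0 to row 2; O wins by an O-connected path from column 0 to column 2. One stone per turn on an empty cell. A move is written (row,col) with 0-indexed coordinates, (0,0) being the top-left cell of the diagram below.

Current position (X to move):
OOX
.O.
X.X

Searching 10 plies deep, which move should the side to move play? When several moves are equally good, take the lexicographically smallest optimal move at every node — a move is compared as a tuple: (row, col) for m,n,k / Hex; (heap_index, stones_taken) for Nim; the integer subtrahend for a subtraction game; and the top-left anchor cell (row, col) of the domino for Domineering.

p1 X@[OOX/.O./X.X]: (1,0)[OOX/XO./X.X]-1 (1,2)[OOX/.OX/X.X]+1* (2,1)[OOX/.O./XXX]-1
p2 O@[OOX/.OX/X.X] terminal -1; root [OOX/.O./X.X] d10

X's best at [OOX/.O./X.X]: (1,2)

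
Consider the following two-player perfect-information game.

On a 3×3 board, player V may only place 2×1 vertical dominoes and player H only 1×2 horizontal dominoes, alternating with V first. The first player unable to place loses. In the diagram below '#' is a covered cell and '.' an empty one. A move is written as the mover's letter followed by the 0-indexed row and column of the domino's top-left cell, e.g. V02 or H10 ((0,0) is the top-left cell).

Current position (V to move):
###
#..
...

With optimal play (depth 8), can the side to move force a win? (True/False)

p1 V@[###/#../...]: V11[###/##./.#.]+1* V12[###/#.#/..#]-1
p2 H@[###/##./.#.] terminal -1; root [###/#../...] d8

V winning at [###/#../...]: True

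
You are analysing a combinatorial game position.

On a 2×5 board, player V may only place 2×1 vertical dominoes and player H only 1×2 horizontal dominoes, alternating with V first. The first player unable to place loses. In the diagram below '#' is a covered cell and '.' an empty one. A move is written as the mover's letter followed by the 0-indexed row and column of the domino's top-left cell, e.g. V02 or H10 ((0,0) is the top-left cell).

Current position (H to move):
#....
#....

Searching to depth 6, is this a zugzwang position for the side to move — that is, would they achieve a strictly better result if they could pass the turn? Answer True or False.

p1 H@[#..../#....]: H01[###../#....]-1 H02[#.##./#....]+1* H03[#..##/#....]-1 H11[#..../###..]-1 H12[#..../#.##.]+1 H13[#..../#..##]-1
p2 V@[#.##./#....]: V01[####./##...]-1* V04[#.###/#...#]-1
p3 H@[####./##...]: H12[####./####.]-1 H13[####./##.##]+1*
p4 V@[####./##.##] terminal -1; root [#..../#....] d6
pass branch (V moves first from the same position):
  | p1 V@[#..../#....]: V01[##.../##...]-1* V02[#.#../#.#..]-1 V03[#..#./#..#.]-1 V04[#...#/#...#]-1
  | p2 H@[##.../##...]: H02[####./##...]+1* H03[##.##/##...]+1 H12[##.../####.]+1 H13[##.../##.##]+1
  | p3 V@[####./##...]: V04[#####/##..#]-1*
  | p4 H@[#####/##..#]: H12[#####/#####]+1*
  | p5 V@[#####/#####] terminal -1; root [#..../#....] d6
H moving scores +1; H passing scores +1

zugzwang(#..../#...., H) = False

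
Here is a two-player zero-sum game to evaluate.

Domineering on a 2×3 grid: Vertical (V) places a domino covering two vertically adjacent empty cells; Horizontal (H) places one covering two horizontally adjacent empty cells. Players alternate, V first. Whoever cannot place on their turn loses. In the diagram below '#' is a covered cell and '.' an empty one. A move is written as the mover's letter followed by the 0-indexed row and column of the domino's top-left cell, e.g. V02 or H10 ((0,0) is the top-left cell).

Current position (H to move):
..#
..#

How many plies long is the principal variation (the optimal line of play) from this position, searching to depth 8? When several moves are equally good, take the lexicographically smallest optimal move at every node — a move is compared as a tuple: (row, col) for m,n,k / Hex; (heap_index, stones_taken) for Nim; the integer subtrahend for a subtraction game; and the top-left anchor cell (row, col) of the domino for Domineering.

PV length from [..#/..#]: 1 ply

p1 H@[..#/..#]: H00[###/..#]+1* H10[..#/###]+1
p2 V@[###/..#] terminal -1; root [..#/..#] d8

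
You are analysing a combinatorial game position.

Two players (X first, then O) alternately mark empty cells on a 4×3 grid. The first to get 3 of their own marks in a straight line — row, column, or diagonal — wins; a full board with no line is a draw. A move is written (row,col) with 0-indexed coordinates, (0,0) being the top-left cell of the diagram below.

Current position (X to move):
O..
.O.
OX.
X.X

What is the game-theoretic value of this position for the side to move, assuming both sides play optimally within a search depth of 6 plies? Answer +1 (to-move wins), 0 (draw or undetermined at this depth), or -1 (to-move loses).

p1 X@[O../.O./OX./X.X]: (0,1)[OX./.O./OX./X.X]-1 (0,2)[O.X/.O./OX./X.X]-1 (1,0)[O../XO./OX./X.X]+1* (1,2)[O../.OX/OX./X.X]+1 (2,2)[O../.O./OXX/X.X]-1 (3,1)[O../.O./OX./XXX]+1
p2 O@[O../XO./OX./X.X] terminal -1; root [O../.O./OX./X.X] d6

value(O../.O./OX./X.X, X) = +1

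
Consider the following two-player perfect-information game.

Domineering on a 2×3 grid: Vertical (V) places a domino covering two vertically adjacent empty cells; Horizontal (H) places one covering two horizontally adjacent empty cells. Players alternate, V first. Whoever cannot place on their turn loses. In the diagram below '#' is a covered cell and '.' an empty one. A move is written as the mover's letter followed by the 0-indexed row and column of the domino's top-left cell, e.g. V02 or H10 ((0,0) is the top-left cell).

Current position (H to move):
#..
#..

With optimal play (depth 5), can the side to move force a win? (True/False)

p1 H@[#../#..]: H01[###/#..]+1* H11[#../###]+1
p2 V@[###/#..] terminal -1; root [#../#..] d5

H winning at [#../#..]: True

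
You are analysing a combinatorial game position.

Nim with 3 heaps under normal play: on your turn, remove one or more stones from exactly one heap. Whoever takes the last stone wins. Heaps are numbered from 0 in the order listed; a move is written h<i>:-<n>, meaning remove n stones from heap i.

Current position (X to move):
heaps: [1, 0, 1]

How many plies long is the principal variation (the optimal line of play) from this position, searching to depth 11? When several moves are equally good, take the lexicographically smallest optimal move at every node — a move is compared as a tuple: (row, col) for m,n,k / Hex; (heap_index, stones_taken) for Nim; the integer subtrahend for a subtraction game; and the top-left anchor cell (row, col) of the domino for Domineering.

PV length from [(1,0,1)]: 2 plies

ply 1, X at (1,0,1) | h0:-1=-1→(0,0,1)*; h2:-1=-1→(1,0,0)
ply 2, O at (0,0,1) | h2:-1=+1→(0,0,0)*
ply 3: (0,0,0) is terminal -1 (X); from (1,0,1) depth 11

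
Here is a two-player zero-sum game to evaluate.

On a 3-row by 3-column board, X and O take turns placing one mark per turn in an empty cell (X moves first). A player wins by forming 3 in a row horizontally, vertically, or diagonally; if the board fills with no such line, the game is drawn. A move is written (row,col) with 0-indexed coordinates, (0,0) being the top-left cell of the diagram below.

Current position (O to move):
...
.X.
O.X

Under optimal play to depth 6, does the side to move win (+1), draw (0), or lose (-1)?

value(.../.X./O.X, O) = 0

[.../.X./O.X] O move#1: (0,0):+0/O../.X./O.X*, (0,1):-1/.O./.X./O.X, (0,2):-1/..O/.X./O.X, (1,0):-1/.../OX./O.X, (1,2):-1/.../.XO/O.X, (2,1):-1/.../.X./OOX
[O../.X./O.X] X move#2: (0,1):-1/OX./.X./O.X, (0,2):-1/O.X/.X./O.X, (1,0):+0/O../XX./O.X*, (1,2):-1/O../.XX/O.X, (2,1):-1/O../.X./OXX
[O../XX./O.X] O move#3: (0,1):-1/OO./XX./O.X, (0,2):-1/O.O/XX./O.X, (1,2):+0/O../XXO/O.X*, (2,1):-1/O../XX./OOX
[O../XXO/O.X] X move#4: (0,1):+0/OX./XXO/O.X*, (0,2):+0/O.X/XXO/O.X, (2,1):+0/O../XXO/OXX
[OX./XXO/O.X] O move#5: (0,2):-1/OXO/XXO/O.X, (2,1):+0/OX./XXO/OOX*
[OX./XXO/OOX] X move#6: (0,2):+0/OXX/XXO/OOX*
[OXX/XXO/OOX] end (terminal +0, O#7); searched .../.X./O.X to 6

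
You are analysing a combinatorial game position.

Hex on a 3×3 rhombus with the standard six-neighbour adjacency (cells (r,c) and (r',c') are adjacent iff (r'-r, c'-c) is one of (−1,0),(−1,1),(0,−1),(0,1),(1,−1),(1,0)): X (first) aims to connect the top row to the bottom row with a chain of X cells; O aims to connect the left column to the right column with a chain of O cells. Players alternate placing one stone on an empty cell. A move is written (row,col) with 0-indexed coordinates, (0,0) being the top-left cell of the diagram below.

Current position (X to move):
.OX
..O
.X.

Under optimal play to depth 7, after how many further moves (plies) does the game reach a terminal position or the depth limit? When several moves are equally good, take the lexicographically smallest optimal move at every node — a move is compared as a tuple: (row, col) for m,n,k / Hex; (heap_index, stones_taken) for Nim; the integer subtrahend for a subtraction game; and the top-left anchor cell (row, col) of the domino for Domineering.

[.OX/..O/.X.] X move#1: (0,0):-1/XOX/..O/.X., (1,0):-1/.OX/X.O/.X., (1,1):+1/.OX/.XO/.X.*, (2,0):-1/.OX/..O/XX., (2,2):-1/.OX/..O/.XX
[.OX/.XO/.X.] end (terminal -1, O#2); searched .OX/..O/.X. to 7

PV length from [.OX/..O/.X.]: 1 ply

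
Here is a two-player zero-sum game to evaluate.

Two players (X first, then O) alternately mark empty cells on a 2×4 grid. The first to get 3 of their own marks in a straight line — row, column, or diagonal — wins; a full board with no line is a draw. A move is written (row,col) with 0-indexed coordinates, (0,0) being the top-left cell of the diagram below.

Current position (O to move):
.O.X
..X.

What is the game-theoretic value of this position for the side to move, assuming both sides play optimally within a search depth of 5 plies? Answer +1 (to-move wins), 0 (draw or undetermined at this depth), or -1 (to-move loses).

[.O.X/..X.] O move#1: (0,0):+0/OO.X/..X.*, (0,2):+0/.OOX/..X., (1,0):+0/.O.X/O.X., (1,1):+0/.O.X/.OX., (1,3):+0/.O.X/..XO
[OO.X/..X.] X move#2: (0,2):+0/OOXX/..X.*, (1,0):-1/OO.X/X.X., (1,1):-1/OO.X/.XX., (1,3):-1/OO.X/..XX
[OOXX/..X.] O move#3: (1,0):+0/OOXX/O.X.*, (1,1):+0/OOXX/.OX., (1,3):+0/OOXX/..XO
[OOXX/O.X.] X move#4: (1,1):+0/OOXX/OXX.*, (1,3):+0/OOXX/O.XX
[OOXX/OXX.] O move#5: (1,3):+0/OOXX/OXXO*
[OOXX/OXXO] end (terminal +0, X#6); searched .O.X/..X. to 5

value(.O.X/..X., O) = 0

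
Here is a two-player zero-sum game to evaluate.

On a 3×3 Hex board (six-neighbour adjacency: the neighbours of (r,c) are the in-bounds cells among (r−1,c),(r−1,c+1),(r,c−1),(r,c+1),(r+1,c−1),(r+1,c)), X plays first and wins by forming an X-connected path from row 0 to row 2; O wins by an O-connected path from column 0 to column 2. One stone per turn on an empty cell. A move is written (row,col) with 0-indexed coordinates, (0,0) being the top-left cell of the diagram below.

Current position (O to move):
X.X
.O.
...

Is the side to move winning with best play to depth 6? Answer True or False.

ply 1, O at X.X/.O./... | (0,1)=-1→XOX/.O./...; (1,0)=-1→X.X/OO./...; (1,2)=+1→X.X/.OO/...*; (2,0)=-1→X.X/.O./O..; (2,1)=+1→X.X/.O./.O.; (2,2)=+1→X.X/.O./..O
ply 2, X at X.X/.OO/... | (0,1)=-1→XXX/.OO/...*; (1,0)=-1→X.X/XOO/...; (2,0)=-1→X.X/.OO/X..; (2,1)=-1→X.X/.OO/.X.; (2,2)=-1→X.X/.OO/..X
ply 3, O at XXX/.OO/... | (1,0)=+1→XXX/OOO/...*; (2,0)=+1→XXX/.OO/O..; (2,1)=+1→XXX/.OO/.O.; (2,2)=+1→XXX/.OO/..O
ply 4: XXX/OOO/... is terminal -1 (X); from X.X/.O./... depth 6

O winning at [X.X/.O./...]: True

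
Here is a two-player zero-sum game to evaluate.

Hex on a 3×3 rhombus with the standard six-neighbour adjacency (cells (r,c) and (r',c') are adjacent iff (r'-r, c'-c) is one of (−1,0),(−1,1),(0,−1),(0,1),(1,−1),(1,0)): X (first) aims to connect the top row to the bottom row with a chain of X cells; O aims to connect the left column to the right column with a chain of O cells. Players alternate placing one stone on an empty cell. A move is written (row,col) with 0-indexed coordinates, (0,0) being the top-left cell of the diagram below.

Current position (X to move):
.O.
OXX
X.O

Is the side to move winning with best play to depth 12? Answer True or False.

X winning at [.O./OXX/X.O]: True

[.O./OXX/X.O] X move#1: (0,0):-1/XO./OXX/X.O, (0,2):+1/.OX/OXX/X.O*, (2,1):-1/.O./OXX/XXO
[.OX/OXX/X.O] end (terminal -1, O#2); searched .O./OXX/X.O to 12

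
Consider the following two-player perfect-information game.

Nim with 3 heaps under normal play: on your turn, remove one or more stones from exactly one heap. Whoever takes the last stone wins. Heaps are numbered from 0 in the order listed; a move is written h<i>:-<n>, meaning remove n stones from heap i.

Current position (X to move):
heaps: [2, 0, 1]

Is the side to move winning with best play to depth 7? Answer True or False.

X winning at [(2,0,1)]: True

ply 1, X at (2,0,1) | h0:-1=+1→(1,0,1)*; h0:-2=-1→(0,0,1); h2:-1=-1→(2,0,0)
ply 2, O at (1,0,1) | h0:-1=-1→(0,0,1)*; h2:-1=-1→(1,0,0)
ply 3, X at (0,0,1) | h2:-1=+1→(0,0,0)*
ply 4: (0,0,0) is terminal -1 (O); from (2,0,1) depth 7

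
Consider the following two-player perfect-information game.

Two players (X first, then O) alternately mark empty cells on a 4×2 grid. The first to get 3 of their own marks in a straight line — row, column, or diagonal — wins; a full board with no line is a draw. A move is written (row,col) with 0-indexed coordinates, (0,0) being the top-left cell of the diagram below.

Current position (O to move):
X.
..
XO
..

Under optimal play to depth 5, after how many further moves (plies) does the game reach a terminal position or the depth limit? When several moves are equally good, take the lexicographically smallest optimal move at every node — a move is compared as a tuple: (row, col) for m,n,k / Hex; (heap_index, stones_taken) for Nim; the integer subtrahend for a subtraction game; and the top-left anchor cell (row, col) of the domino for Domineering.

ply 1, O at X./../XO/.. | (0,1)=-1→XO/../XO/..; (1,0)=+0→X./O./XO/..*; (1,1)=-1→X./.O/XO/..; (3,0)=-1→X./../XO/O.; (3,1)=-1→X./../XO/.O
ply 2, X at X./O./XO/.. | (0,1)=+0→XX/O./XO/..*; (1,1)=+0→X./OX/XO/..; (3,0)=-1→X./O./XO/X.; (3,1)=+0→X./O./XO/.X
ply 3, O at XX/O./XO/.. | (1,1)=+0→XX/OO/XO/..*; (3,0)=+0→XX/O./XO/O.; (3,1)=+0→XX/O./XO/.O
ply 4, X at XX/OO/XO/.. | (3,0)=-1→XX/OO/XO/X.; (3,1)=+0→XX/OO/XO/.X*
ply 5, O at XX/OO/XO/.X | (3,0)=+0→XX/OO/XO/OX*
ply 6: XX/OO/XO/OX is terminal +0 (X); from X./../XO/.. depth 5

PV length from [X./../XO/..]: 5 plies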